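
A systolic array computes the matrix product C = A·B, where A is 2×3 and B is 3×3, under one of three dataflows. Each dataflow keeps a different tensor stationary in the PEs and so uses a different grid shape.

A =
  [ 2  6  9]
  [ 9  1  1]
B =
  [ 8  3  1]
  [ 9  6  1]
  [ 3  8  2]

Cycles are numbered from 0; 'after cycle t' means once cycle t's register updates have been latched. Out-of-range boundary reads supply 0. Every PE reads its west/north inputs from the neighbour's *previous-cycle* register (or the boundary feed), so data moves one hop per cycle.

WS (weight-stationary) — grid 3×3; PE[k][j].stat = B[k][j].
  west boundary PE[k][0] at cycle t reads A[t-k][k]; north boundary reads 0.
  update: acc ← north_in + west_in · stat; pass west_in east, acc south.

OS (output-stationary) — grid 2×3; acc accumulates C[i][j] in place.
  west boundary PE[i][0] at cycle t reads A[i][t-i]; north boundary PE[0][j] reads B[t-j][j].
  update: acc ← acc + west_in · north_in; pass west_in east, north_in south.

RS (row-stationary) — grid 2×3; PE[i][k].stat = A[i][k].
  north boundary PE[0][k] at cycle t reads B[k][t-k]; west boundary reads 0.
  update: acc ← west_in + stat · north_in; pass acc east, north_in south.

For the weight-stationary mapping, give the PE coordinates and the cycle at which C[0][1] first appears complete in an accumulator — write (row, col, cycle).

WS — PE[2][1] is where C[0][1] collects:
  0: (2,1).acc=0  regs=<0,0>
  1: (2,1).acc=0  regs=<0,0>
  2: (2,1).acc=0  regs=<0,0>
  3: (2,1).acc=114  regs=<9,114>

(row, col, cycle) = (2, 1, 3)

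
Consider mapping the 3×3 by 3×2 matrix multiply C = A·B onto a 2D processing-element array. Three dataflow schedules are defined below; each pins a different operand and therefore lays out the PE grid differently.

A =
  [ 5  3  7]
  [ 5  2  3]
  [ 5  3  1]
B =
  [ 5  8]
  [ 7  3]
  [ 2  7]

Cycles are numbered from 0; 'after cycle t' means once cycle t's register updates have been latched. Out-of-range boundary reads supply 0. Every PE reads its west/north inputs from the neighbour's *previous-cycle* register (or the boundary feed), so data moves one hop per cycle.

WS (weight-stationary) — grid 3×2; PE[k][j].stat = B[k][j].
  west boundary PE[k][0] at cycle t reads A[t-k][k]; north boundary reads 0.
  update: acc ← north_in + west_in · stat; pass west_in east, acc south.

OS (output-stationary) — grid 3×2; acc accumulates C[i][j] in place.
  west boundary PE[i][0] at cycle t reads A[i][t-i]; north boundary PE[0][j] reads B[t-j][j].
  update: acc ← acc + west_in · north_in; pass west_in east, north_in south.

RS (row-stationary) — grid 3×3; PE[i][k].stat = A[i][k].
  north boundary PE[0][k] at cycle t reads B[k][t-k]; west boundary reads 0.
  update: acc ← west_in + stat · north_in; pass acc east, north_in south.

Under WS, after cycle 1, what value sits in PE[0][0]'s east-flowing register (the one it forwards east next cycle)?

WS (3×2). Following PE[0][0] plus its west/north inputs:
  t=0 PE[0][0]: acc=25 h=5 v=25
  t=1 PE[0][0]: acc=25 h=5 v=25

register = 5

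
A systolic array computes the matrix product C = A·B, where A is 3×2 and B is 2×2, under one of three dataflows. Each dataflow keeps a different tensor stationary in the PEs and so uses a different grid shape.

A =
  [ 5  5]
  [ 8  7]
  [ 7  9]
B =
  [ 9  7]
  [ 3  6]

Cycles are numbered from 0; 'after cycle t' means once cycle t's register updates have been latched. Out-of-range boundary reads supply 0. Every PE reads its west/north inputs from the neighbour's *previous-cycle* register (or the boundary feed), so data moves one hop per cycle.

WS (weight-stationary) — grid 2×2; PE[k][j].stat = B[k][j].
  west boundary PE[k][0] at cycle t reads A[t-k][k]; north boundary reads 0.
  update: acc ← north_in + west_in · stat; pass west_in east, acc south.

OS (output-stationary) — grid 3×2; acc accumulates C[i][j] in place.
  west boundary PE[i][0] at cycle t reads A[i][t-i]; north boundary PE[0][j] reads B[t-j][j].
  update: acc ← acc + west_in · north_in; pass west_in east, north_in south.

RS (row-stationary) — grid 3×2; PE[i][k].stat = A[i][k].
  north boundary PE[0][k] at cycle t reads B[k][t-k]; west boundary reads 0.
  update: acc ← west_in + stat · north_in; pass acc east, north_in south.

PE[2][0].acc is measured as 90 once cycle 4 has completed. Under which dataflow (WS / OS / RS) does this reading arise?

dataflow = OS

WS: PE[2][0] is outside its 2×2 grid.
Under OS (3×2), PE[2][0]:
  cycle 0: PE[2][0] → acc 0, east 0, south 0
  cycle 1: PE[2][0] → acc 0, east 0, south 0
  cycle 2: PE[2][0] → acc 63, east 7, south 9
  cycle 3: PE[2][0] → acc 90, east 9, south 3
  cycle 4: PE[2][0] → acc 90, east 0, south 0
Under RS (3×2), PE[2][0]:
  cycle 0: PE[2][0] → acc 0, east 0, south 0
  cycle 1: PE[2][0] → acc 0, east 0, south 0
  cycle 2: PE[2][0] → acc 63, east 63, south 9
  cycle 3: PE[2][0] → acc 49, east 49, south 7
  cycle 4: PE[2][0] → acc 0, east 0, south 0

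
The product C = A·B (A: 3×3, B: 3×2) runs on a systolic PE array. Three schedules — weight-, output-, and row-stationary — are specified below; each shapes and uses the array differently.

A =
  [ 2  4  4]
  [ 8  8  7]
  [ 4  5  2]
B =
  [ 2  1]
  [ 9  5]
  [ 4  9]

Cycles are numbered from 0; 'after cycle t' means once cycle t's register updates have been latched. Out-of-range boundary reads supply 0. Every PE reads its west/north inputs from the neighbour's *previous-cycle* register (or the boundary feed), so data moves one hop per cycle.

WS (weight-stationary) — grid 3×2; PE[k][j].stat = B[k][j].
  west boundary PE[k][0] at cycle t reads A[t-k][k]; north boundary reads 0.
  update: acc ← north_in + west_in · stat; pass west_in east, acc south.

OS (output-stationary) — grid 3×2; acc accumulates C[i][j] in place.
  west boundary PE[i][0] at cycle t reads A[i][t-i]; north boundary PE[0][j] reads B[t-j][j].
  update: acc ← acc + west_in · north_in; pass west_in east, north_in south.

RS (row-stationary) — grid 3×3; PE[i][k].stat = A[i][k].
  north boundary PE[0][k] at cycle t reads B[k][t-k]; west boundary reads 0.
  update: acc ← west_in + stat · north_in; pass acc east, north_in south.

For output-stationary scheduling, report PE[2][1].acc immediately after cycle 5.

Tracing OS — 3×2 array, target PE[2][1]:
  cycle 0: PE[1][1] → acc 0, east 0, south 0
  cycle 0: PE[2][0] → acc 0, east 0, south 0
  cycle 0: PE[2][1] → acc 0, east 0, south 0
  cycle 1: PE[1][1] → acc 0, east 0, south 0
  cycle 1: PE[2][0] → acc 0, east 0, south 0
  cycle 1: PE[2][1] → acc 0, east 0, south 0
  cycle 2: PE[1][1] → acc 8, east 8, south 1
  cycle 2: PE[2][0] → acc 8, east 4, south 2
  cycle 2: PE[2][1] → acc 0, east 0, south 0
  cycle 3: PE[1][1] → acc 48, east 8, south 5
  cycle 3: PE[2][0] → acc 53, east 5, south 9
  cycle 3: PE[2][1] → acc 4, east 4, south 1
  cycle 4: PE[1][1] → acc 111, east 7, south 9
  cycle 4: PE[2][0] → acc 61, east 2, south 4
  cycle 4: PE[2][1] → acc 29, east 5, south 5
  cycle 5: PE[1][1] → acc 111, east 0, south 0
  cycle 5: PE[2][0] → acc 61, east 0, south 0
  cycle 5: PE[2][1] → acc 47, east 2, south 9

PE[2][1].acc = 47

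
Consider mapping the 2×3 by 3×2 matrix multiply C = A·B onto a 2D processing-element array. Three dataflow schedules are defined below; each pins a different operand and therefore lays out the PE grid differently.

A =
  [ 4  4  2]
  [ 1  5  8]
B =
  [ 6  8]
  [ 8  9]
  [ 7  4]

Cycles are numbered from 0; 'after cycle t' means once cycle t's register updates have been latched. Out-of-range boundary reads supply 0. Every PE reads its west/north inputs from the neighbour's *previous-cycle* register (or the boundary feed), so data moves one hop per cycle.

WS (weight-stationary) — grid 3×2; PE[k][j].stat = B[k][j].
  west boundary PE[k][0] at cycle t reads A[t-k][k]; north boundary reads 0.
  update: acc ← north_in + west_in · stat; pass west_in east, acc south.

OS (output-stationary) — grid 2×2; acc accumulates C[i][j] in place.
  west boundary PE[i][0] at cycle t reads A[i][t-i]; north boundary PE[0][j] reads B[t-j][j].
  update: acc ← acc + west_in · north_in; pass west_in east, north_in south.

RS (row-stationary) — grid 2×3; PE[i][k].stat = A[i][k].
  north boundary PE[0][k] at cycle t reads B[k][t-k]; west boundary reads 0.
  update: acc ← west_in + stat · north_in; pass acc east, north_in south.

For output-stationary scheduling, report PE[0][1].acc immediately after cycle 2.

PE[0][1].acc = 68

OS on a 2×2 grid — tracing PE[0][1] and its feeders:
  cycle 0: PE[0][0] → acc 24, east 4, south 6
  cycle 0: PE[0][1] → acc 0, east 0, south 0
  cycle 1: PE[0][0] → acc 56, east 4, south 8
  cycle 1: PE[0][1] → acc 32, east 4, south 8
  cycle 2: PE[0][0] → acc 70, east 2, south 7
  cycle 2: PE[0][1] → acc 68, east 4, south 9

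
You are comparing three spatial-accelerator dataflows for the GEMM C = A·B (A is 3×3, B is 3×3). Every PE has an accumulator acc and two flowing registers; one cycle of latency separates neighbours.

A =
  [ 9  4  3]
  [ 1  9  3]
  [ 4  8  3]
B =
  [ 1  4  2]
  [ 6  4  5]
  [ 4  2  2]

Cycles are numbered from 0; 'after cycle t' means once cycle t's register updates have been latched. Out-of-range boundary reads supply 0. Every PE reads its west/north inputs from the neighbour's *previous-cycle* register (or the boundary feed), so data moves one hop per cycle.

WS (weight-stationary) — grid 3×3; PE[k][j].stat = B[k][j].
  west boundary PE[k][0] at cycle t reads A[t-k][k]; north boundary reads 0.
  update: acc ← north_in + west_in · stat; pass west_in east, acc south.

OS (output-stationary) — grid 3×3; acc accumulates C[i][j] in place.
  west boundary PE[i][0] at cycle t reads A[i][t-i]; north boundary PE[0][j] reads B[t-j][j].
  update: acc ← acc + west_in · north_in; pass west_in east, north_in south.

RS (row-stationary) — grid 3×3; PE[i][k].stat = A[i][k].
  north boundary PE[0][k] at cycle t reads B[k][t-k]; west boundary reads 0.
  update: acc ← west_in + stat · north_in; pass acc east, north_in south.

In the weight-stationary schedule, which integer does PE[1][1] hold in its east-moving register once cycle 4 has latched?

register = 8

WS (3×3). Following PE[1][1] plus its west/north inputs:
  cycle 0: PE[0][1] → acc 0, east 0, south 0
  cycle 0: PE[1][0] → acc 0, east 0, south 0
  cycle 0: PE[1][1] → acc 0, east 0, south 0
  cycle 1: PE[0][1] → acc 36, east 9, south 36
  cycle 1: PE[1][0] → acc 33, east 4, south 33
  cycle 1: PE[1][1] → acc 0, east 0, south 0
  cycle 2: PE[0][1] → acc 4, east 1, south 4
  cycle 2: PE[1][0] → acc 55, east 9, south 55
  cycle 2: PE[1][1] → acc 52, east 4, south 52
  cycle 3: PE[0][1] → acc 16, east 4, south 16
  cycle 3: PE[1][0] → acc 52, east 8, south 52
  cycle 3: PE[1][1] → acc 40, east 9, south 40
  cycle 4: PE[0][1] → acc 0, east 0, south 0
  cycle 4: PE[1][0] → acc 0, east 0, south 0
  cycle 4: PE[1][1] → acc 48, east 8, south 48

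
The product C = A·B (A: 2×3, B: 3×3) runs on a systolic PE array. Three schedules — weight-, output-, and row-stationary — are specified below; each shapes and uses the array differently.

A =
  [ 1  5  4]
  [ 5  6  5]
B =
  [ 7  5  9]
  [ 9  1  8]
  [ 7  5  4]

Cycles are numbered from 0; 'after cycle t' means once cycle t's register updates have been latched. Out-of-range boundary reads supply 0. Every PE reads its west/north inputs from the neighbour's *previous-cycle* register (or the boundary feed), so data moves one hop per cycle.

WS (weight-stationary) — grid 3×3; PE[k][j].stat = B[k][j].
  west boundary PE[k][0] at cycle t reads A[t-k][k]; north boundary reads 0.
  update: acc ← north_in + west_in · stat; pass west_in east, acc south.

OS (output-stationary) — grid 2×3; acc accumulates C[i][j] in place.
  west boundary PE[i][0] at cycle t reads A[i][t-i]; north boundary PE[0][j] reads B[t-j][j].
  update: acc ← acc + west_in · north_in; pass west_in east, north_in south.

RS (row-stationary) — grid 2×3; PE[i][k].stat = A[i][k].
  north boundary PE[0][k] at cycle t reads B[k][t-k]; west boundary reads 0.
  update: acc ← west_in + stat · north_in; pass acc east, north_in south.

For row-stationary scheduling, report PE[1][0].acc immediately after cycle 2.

Tracing RS — 2×3 array, target PE[1][0]:
  step 0 · PE0,0: acc=7; fwd→7 fwd↓7
  step 0 · PE1,0: acc=0; fwd→0 fwd↓0
  step 1 · PE0,0: acc=5; fwd→5 fwd↓5
  step 1 · PE1,0: acc=35; fwd→35 fwd↓7
  step 2 · PE0,0: acc=9; fwd→9 fwd↓9
  step 2 · PE1,0: acc=25; fwd→25 fwd↓5

PE[1][0].acc = 25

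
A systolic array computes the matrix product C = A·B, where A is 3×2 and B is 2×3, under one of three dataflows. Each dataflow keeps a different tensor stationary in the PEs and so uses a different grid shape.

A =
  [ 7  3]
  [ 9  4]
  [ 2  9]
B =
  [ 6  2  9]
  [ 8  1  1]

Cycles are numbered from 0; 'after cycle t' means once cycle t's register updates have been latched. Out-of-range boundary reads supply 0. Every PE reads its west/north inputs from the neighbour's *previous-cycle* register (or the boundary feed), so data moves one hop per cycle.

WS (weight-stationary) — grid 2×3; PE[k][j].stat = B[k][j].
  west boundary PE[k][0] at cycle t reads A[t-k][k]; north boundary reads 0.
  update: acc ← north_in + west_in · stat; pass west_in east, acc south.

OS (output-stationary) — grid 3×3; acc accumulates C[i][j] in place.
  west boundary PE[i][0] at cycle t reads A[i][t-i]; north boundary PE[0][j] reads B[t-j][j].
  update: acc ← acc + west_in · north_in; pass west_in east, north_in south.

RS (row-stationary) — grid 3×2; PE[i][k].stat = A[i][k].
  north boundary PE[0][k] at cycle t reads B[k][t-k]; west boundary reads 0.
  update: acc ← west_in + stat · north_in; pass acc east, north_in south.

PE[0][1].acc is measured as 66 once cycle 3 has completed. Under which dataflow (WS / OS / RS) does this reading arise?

WS (2×3 grid), PE[0][1]:
  c0 r0c1: 0 / 0 / 0
  c1 r0c1: 14 / 7 / 14
  c2 r0c1: 18 / 9 / 18
  c3 r0c1: 4 / 2 / 4
OS (3×3 grid), PE[0][1]:
  c0 r0c1: 0 / 0 / 0
  c1 r0c1: 14 / 7 / 2
  c2 r0c1: 17 / 3 / 1
  c3 r0c1: 17 / 0 / 0
RS (3×2 grid), PE[0][1]:
  c0 r0c1: 0 / 0 / 0
  c1 r0c1: 66 / 66 / 8
  c2 r0c1: 17 / 17 / 1
  c3 r0c1: 66 / 66 / 1

dataflow = RS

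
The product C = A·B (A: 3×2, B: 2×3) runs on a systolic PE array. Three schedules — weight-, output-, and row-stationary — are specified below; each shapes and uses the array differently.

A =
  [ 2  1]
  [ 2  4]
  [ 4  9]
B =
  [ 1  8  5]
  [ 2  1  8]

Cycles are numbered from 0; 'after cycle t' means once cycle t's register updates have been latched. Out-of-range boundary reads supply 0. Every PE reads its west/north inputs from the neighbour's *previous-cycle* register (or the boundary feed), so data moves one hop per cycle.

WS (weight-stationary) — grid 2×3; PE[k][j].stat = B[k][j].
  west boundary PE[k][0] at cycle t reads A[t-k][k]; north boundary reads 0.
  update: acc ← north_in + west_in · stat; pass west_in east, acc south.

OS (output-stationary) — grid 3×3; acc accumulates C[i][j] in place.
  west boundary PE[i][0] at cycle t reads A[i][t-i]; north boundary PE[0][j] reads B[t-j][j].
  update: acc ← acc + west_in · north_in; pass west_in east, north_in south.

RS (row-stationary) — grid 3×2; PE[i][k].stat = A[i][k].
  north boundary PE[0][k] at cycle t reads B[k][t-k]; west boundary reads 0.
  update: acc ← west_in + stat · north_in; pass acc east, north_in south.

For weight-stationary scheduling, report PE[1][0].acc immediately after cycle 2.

PE[1][0].acc = 10

WS 2×3: PE[1][0] cycle-by-cycle (with neighbour feeds):
  after 0 — PE[0][0] acc=2, pass-E 2, pass-S 2
  after 0 — PE[1][0] acc=0, pass-E 0, pass-S 0
  after 1 — PE[0][0] acc=2, pass-E 2, pass-S 2
  after 1 — PE[1][0] acc=4, pass-E 1, pass-S 4
  after 2 — PE[0][0] acc=4, pass-E 4, pass-S 4
  after 2 — PE[1][0] acc=10, pass-E 4, pass-S 10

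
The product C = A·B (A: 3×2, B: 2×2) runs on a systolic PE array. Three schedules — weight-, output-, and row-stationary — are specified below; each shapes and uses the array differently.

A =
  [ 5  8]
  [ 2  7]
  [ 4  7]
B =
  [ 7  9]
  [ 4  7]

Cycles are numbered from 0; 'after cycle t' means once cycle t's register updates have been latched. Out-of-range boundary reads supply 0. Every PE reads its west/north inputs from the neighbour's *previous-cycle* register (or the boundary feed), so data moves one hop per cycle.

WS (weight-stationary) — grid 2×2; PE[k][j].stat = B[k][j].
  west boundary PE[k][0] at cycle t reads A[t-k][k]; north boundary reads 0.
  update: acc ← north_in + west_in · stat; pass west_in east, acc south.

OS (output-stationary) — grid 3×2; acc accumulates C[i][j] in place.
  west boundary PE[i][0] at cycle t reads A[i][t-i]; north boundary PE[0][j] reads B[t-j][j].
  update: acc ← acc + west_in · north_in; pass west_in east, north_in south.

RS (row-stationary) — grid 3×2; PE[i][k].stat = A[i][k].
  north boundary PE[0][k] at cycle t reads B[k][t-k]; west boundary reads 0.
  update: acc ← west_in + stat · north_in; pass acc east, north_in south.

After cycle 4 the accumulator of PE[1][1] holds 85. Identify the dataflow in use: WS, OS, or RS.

dataflow = WS

Under WS (2×2), PE[1][1]:
  step 0 · PE1,1: acc=0; fwd→0 fwd↓0
  step 1 · PE1,1: acc=0; fwd→0 fwd↓0
  step 2 · PE1,1: acc=101; fwd→8 fwd↓101
  step 3 · PE1,1: acc=67; fwd→7 fwd↓67
  step 4 · PE1,1: acc=85; fwd→7 fwd↓85
Under OS (3×2), PE[1][1]:
  step 0 · PE1,1: acc=0; fwd→0 fwd↓0
  step 1 · PE1,1: acc=0; fwd→0 fwd↓0
  step 2 · PE1,1: acc=18; fwd→2 fwd↓9
  step 3 · PE1,1: acc=67; fwd→7 fwd↓7
  step 4 · PE1,1: acc=67; fwd→0 fwd↓0
Under RS (3×2), PE[1][1]:
  step 0 · PE1,1: acc=0; fwd→0 fwd↓0
  step 1 · PE1,1: acc=0; fwd→0 fwd↓0
  step 2 · PE1,1: acc=42; fwd→42 fwd↓4
  step 3 · PE1,1: acc=67; fwd→67 fwd↓7
  step 4 · PE1,1: acc=0; fwd→0 fwd↓0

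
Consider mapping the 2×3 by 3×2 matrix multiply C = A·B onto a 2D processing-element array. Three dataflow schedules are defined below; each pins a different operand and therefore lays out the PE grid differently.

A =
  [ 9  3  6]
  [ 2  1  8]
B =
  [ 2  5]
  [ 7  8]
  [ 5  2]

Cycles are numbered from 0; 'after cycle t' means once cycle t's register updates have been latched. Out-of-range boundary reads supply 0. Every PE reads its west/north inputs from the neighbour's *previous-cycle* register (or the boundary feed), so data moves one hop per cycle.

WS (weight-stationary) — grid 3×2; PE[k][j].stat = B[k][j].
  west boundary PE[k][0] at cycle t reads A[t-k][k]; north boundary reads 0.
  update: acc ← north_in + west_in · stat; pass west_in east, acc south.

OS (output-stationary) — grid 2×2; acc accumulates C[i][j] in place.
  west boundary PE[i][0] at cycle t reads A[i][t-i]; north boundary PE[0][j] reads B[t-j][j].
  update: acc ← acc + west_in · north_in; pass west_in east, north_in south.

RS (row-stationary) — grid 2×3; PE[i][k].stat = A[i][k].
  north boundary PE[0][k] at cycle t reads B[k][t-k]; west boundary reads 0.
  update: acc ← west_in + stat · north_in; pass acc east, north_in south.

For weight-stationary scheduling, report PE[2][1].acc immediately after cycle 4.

WS on a 3×2 grid — tracing PE[2][1] and its feeders:
  t=0 PE[1][1]: acc=0 h=0 v=0
  t=0 PE[2][0]: acc=0 h=0 v=0
  t=0 PE[2][1]: acc=0 h=0 v=0
  t=1 PE[1][1]: acc=0 h=0 v=0
  t=1 PE[2][0]: acc=0 h=0 v=0
  t=1 PE[2][1]: acc=0 h=0 v=0
  t=2 PE[1][1]: acc=69 h=3 v=69
  t=2 PE[2][0]: acc=69 h=6 v=69
  t=2 PE[2][1]: acc=0 h=0 v=0
  t=3 PE[1][1]: acc=18 h=1 v=18
  t=3 PE[2][0]: acc=51 h=8 v=51
  t=3 PE[2][1]: acc=81 h=6 v=81
  t=4 PE[1][1]: acc=0 h=0 v=0
  t=4 PE[2][0]: acc=0 h=0 v=0
  t=4 PE[2][1]: acc=34 h=8 v=34

PE[2][1].acc = 34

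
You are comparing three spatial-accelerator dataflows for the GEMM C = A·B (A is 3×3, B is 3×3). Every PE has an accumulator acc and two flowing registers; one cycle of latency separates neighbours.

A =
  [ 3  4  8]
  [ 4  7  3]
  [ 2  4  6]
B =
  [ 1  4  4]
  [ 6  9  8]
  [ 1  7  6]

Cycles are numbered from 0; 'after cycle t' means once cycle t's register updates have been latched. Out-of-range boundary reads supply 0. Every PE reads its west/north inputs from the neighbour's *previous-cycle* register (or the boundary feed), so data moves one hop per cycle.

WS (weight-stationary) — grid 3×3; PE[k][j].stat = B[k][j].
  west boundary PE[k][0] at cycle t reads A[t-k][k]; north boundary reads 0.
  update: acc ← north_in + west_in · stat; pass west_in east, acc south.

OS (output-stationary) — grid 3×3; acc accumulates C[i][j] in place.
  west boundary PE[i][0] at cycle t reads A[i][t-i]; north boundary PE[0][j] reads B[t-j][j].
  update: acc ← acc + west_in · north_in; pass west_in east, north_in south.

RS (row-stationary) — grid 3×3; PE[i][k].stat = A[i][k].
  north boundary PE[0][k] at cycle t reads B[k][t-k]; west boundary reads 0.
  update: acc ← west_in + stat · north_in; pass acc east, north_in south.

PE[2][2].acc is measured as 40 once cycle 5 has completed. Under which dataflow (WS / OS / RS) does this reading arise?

— WS: 3×3; PE[2][2] trace:
  after 0 — PE[2][2] acc=0, pass-E 0, pass-S 0
  after 1 — PE[2][2] acc=0, pass-E 0, pass-S 0
  after 2 — PE[2][2] acc=0, pass-E 0, pass-S 0
  after 3 — PE[2][2] acc=0, pass-E 0, pass-S 0
  after 4 — PE[2][2] acc=92, pass-E 8, pass-S 92
  after 5 — PE[2][2] acc=90, pass-E 3, pass-S 90
— OS: 3×3; PE[2][2] trace:
  after 0 — PE[2][2] acc=0, pass-E 0, pass-S 0
  after 1 — PE[2][2] acc=0, pass-E 0, pass-S 0
  after 2 — PE[2][2] acc=0, pass-E 0, pass-S 0
  after 3 — PE[2][2] acc=0, pass-E 0, pass-S 0
  after 4 — PE[2][2] acc=8, pass-E 2, pass-S 4
  after 5 — PE[2][2] acc=40, pass-E 4, pass-S 8
— RS: 3×3; PE[2][2] trace:
  after 0 — PE[2][2] acc=0, pass-E 0, pass-S 0
  after 1 — PE[2][2] acc=0, pass-E 0, pass-S 0
  after 2 — PE[2][2] acc=0, pass-E 0, pass-S 0
  after 3 — PE[2][2] acc=0, pass-E 0, pass-S 0
  after 4 — PE[2][2] acc=32, pass-E 32, pass-S 1
  after 5 — PE[2][2] acc=86, pass-E 86, pass-S 7

dataflow = OS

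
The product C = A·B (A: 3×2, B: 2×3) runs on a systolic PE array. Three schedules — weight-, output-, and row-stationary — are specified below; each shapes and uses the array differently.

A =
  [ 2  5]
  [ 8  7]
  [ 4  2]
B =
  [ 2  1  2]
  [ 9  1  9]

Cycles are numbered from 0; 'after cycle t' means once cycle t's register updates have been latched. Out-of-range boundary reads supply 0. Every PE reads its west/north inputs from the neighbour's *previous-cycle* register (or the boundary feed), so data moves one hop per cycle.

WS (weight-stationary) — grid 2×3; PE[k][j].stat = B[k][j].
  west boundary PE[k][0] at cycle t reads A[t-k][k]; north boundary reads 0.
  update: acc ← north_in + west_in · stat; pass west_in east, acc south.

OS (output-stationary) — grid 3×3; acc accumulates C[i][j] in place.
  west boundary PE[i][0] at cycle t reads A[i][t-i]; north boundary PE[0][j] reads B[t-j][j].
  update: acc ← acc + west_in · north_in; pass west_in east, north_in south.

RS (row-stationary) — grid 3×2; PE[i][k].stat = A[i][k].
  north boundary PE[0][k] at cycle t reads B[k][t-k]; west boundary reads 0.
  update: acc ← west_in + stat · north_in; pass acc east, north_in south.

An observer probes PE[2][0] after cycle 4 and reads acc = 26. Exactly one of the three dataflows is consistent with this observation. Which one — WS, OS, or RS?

WS: PE[2][0] is outside its 2×3 grid.
OS [3×3] PE[2][0] across cycles:
  after 0 — PE[2][0] acc=0, pass-E 0, pass-S 0
  after 1 — PE[2][0] acc=0, pass-E 0, pass-S 0
  after 2 — PE[2][0] acc=8, pass-E 4, pass-S 2
  after 3 — PE[2][0] acc=26, pass-E 2, pass-S 9
  after 4 — PE[2][0] acc=26, pass-E 0, pass-S 0
RS [3×2] PE[2][0] across cycles:
  after 0 — PE[2][0] acc=0, pass-E 0, pass-S 0
  after 1 — PE[2][0] acc=0, pass-E 0, pass-S 0
  after 2 — PE[2][0] acc=8, pass-E 8, pass-S 2
  after 3 — PE[2][0] acc=4, pass-E 4, pass-S 1
  after 4 — PE[2][0] acc=8, pass-E 8, pass-S 2

dataflow = OS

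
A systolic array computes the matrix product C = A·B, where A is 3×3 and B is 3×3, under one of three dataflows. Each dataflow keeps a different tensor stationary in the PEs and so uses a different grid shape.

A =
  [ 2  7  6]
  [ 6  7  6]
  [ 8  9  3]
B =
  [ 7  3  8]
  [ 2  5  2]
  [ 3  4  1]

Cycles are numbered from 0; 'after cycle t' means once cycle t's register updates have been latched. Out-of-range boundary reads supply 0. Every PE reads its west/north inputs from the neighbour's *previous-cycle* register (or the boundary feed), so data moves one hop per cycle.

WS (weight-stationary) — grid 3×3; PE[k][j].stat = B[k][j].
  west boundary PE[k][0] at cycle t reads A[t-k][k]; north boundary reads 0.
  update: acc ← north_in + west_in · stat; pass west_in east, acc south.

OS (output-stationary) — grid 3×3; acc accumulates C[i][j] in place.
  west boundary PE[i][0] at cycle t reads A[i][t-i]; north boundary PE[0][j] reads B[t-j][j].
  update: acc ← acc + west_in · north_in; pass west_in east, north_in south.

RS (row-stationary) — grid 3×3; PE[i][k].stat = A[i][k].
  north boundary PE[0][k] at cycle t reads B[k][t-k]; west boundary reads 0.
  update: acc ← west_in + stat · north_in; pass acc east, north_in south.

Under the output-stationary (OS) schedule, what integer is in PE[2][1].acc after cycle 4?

PE[2][1].acc = 69

Tracing OS — 3×3 array, target PE[2][1]:
  [0] (1,1) acc=0 (h:0 v:0)
  [0] (2,0) acc=0 (h:0 v:0)
  [0] (2,1) acc=0 (h:0 v:0)
  [1] (1,1) acc=0 (h:0 v:0)
  [1] (2,0) acc=0 (h:0 v:0)
  [1] (2,1) acc=0 (h:0 v:0)
  [2] (1,1) acc=18 (h:6 v:3)
  [2] (2,0) acc=56 (h:8 v:7)
  [2] (2,1) acc=0 (h:0 v:0)
  [3] (1,1) acc=53 (h:7 v:5)
  [3] (2,0) acc=74 (h:9 v:2)
  [3] (2,1) acc=24 (h:8 v:3)
  [4] (1,1) acc=77 (h:6 v:4)
  [4] (2,0) acc=83 (h:3 v:3)
  [4] (2,1) acc=69 (h:9 v:5)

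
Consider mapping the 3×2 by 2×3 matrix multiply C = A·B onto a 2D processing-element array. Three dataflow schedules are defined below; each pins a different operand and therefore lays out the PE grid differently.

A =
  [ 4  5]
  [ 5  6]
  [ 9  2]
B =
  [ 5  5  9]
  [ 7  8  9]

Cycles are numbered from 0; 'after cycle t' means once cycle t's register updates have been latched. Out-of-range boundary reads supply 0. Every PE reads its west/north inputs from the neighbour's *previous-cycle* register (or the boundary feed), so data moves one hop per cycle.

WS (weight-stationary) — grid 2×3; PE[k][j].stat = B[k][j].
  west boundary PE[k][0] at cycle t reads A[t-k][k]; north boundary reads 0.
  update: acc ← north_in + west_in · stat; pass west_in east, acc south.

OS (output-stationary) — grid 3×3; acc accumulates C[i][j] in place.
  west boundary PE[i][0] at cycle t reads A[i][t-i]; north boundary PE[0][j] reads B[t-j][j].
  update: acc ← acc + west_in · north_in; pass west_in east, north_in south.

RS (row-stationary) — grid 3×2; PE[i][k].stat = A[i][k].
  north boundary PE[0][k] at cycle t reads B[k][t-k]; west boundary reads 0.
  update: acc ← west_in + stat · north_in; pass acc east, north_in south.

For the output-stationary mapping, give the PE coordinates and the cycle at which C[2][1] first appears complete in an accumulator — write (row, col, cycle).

(row, col, cycle) = (2, 1, 4)

OS: C[2][1] accumulates in PE[2][1]:
  [0] (2,1) acc=0 (h:0 v:0)
  [1] (2,1) acc=0 (h:0 v:0)
  [2] (2,1) acc=0 (h:0 v:0)
  [3] (2,1) acc=45 (h:9 v:5)
  [4] (2,1) acc=61 (h:2 v:8)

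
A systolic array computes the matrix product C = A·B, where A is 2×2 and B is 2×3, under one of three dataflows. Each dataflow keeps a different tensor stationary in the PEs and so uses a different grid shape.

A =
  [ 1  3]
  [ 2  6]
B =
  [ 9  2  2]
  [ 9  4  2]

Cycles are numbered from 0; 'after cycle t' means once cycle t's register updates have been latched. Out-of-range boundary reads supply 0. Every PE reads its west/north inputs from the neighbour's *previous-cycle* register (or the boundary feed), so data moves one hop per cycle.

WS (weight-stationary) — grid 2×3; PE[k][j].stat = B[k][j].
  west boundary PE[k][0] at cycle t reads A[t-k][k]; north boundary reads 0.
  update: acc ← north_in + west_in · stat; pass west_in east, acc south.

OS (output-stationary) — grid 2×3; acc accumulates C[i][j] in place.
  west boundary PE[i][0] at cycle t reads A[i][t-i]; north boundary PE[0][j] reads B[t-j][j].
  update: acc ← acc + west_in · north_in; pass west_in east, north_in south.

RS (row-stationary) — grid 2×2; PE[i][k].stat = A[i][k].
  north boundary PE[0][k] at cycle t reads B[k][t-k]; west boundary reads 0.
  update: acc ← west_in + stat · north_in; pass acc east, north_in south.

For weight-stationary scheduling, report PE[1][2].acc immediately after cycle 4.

PE[1][2].acc = 16

WS on a 2×3 grid — tracing PE[1][2] and its feeders:
  0: (0,2).acc=0  regs=<0,0>
  0: (1,1).acc=0  regs=<0,0>
  0: (1,2).acc=0  regs=<0,0>
  1: (0,2).acc=0  regs=<0,0>
  1: (1,1).acc=0  regs=<0,0>
  1: (1,2).acc=0  regs=<0,0>
  2: (0,2).acc=2  regs=<1,2>
  2: (1,1).acc=14  regs=<3,14>
  2: (1,2).acc=0  regs=<0,0>
  3: (0,2).acc=4  regs=<2,4>
  3: (1,1).acc=28  regs=<6,28>
  3: (1,2).acc=8  regs=<3,8>
  4: (0,2).acc=0  regs=<0,0>
  4: (1,1).acc=0  regs=<0,0>
  4: (1,2).acc=16  regs=<6,16>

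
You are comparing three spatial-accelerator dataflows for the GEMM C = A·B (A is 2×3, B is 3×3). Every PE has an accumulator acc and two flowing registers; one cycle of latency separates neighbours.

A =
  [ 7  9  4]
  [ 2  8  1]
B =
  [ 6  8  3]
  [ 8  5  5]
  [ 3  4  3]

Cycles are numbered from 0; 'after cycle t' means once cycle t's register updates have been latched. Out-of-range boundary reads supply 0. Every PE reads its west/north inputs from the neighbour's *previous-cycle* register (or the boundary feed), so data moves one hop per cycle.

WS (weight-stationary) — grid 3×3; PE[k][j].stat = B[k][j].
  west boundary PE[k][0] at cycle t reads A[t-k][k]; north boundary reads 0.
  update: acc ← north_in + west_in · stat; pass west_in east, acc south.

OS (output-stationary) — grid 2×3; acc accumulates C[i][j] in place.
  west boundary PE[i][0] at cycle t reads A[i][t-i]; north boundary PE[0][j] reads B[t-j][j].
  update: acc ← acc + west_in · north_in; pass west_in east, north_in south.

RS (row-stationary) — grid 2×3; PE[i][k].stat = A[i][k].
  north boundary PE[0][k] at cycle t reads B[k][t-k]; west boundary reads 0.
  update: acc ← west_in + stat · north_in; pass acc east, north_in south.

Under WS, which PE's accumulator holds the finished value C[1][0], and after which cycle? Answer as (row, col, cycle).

(row, col, cycle) = (2, 0, 3)

Under WS, C[1][0] lands at PE[2][0]:
  @0  [2,0]  acc 0  |  →0  ↓0
  @1  [2,0]  acc 0  |  →0  ↓0
  @2  [2,0]  acc 126  |  →4  ↓126
  @3  [2,0]  acc 79  |  →1  ↓79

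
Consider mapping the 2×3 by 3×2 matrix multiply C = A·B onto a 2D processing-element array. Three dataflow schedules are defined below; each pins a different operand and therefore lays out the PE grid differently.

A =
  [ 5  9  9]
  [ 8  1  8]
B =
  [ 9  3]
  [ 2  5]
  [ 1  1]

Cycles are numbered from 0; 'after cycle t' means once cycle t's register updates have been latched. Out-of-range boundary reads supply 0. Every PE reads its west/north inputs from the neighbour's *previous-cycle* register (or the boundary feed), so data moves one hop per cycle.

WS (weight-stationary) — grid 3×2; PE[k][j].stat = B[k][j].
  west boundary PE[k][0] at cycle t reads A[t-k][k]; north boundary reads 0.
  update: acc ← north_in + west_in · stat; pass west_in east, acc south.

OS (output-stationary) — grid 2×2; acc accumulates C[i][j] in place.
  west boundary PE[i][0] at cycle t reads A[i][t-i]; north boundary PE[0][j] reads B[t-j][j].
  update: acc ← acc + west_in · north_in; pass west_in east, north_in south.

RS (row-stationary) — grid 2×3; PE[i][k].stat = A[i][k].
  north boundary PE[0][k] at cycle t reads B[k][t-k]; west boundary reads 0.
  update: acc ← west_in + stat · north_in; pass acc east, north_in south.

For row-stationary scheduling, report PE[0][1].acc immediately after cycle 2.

RS on a 2×3 grid — tracing PE[0][1] and its feeders:
  t=0 PE[0][0]: acc=45 h=45 v=9
  t=0 PE[0][1]: acc=0 h=0 v=0
  t=1 PE[0][0]: acc=15 h=15 v=3
  t=1 PE[0][1]: acc=63 h=63 v=2
  t=2 PE[0][0]: acc=0 h=0 v=0
  t=2 PE[0][1]: acc=60 h=60 v=5

PE[0][1].acc = 60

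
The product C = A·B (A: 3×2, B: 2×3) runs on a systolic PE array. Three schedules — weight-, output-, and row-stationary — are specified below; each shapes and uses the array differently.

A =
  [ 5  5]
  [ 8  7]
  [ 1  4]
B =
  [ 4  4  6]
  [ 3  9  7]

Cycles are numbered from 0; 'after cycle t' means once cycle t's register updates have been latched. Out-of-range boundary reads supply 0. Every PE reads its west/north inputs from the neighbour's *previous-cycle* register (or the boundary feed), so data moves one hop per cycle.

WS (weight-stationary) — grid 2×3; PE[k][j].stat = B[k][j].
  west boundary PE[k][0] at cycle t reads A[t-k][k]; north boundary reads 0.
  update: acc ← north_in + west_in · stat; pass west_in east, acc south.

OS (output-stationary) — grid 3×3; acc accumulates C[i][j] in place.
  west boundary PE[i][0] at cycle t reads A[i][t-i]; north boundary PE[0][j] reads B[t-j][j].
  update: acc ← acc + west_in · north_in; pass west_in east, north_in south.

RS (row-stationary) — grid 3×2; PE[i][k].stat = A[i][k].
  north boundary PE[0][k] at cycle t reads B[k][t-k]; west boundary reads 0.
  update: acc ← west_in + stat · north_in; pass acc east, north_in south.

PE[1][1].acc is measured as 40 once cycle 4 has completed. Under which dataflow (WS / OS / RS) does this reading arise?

dataflow = WS

WS (2×3 grid), PE[1][1]:
  c0 r1c1: 0 / 0 / 0
  c1 r1c1: 0 / 0 / 0
  c2 r1c1: 65 / 5 / 65
  c3 r1c1: 95 / 7 / 95
  c4 r1c1: 40 / 4 / 40
OS (3×3 grid), PE[1][1]:
  c0 r1c1: 0 / 0 / 0
  c1 r1c1: 0 / 0 / 0
  c2 r1c1: 32 / 8 / 4
  c3 r1c1: 95 / 7 / 9
  c4 r1c1: 95 / 0 / 0
RS (3×2 grid), PE[1][1]:
  c0 r1c1: 0 / 0 / 0
  c1 r1c1: 0 / 0 / 0
  c2 r1c1: 53 / 53 / 3
  c3 r1c1: 95 / 95 / 9
  c4 r1c1: 97 / 97 / 7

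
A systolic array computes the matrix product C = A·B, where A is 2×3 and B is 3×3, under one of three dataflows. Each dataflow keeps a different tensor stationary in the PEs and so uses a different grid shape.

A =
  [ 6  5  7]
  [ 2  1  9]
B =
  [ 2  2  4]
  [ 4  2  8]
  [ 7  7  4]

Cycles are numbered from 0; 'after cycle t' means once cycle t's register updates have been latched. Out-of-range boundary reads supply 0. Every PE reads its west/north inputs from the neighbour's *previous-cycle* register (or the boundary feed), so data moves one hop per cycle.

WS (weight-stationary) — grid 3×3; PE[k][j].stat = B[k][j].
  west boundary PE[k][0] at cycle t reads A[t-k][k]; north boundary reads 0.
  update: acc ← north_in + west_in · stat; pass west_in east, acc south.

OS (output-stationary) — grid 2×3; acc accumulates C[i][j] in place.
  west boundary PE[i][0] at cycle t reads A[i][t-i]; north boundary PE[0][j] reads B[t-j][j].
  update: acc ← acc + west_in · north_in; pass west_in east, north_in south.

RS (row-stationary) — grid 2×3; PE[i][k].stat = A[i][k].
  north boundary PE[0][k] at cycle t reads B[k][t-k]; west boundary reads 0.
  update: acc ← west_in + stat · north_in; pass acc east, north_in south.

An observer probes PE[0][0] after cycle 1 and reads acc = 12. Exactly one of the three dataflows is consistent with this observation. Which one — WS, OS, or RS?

WS (3×3 grid), PE[0][0]:
  cycle 0: PE[0][0] → acc 12, east 6, south 12
  cycle 1: PE[0][0] → acc 4, east 2, south 4
OS (2×3 grid), PE[0][0]:
  cycle 0: PE[0][0] → acc 12, east 6, south 2
  cycle 1: PE[0][0] → acc 32, east 5, south 4
RS (2×3 grid), PE[0][0]:
  cycle 0: PE[0][0] → acc 12, east 12, south 2
  cycle 1: PE[0][0] → acc 12, east 12, south 2

dataflow = RS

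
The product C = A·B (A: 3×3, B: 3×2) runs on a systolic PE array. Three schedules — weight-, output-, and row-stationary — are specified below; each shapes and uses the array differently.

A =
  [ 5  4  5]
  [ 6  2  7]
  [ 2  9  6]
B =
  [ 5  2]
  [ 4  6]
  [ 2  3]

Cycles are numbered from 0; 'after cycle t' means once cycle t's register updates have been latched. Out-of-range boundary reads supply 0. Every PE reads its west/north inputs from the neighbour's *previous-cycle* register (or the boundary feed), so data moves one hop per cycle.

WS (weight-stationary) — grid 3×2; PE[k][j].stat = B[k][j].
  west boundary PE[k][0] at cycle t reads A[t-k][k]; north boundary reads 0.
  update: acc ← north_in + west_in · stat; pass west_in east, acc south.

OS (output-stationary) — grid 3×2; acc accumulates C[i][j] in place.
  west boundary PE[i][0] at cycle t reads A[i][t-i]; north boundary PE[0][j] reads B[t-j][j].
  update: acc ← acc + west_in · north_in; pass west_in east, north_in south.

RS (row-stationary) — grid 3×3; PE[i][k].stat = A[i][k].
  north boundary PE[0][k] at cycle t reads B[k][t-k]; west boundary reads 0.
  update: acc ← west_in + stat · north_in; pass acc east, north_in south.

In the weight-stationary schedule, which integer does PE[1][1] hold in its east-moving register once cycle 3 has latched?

WS (3×2). Following PE[1][1] plus its west/north inputs:
  @0  [0,1]  acc 0  |  →0  ↓0
  @0  [1,0]  acc 0  |  →0  ↓0
  @0  [1,1]  acc 0  |  →0  ↓0
  @1  [0,1]  acc 10  |  →5  ↓10
  @1  [1,0]  acc 41  |  →4  ↓41
  @1  [1,1]  acc 0  |  →0  ↓0
  @2  [0,1]  acc 12  |  →6  ↓12
  @2  [1,0]  acc 38  |  →2  ↓38
  @2  [1,1]  acc 34  |  →4  ↓34
  @3  [0,1]  acc 4  |  →2  ↓4
  @3  [1,0]  acc 46  |  →9  ↓46
  @3  [1,1]  acc 24  |  →2  ↓24

register = 2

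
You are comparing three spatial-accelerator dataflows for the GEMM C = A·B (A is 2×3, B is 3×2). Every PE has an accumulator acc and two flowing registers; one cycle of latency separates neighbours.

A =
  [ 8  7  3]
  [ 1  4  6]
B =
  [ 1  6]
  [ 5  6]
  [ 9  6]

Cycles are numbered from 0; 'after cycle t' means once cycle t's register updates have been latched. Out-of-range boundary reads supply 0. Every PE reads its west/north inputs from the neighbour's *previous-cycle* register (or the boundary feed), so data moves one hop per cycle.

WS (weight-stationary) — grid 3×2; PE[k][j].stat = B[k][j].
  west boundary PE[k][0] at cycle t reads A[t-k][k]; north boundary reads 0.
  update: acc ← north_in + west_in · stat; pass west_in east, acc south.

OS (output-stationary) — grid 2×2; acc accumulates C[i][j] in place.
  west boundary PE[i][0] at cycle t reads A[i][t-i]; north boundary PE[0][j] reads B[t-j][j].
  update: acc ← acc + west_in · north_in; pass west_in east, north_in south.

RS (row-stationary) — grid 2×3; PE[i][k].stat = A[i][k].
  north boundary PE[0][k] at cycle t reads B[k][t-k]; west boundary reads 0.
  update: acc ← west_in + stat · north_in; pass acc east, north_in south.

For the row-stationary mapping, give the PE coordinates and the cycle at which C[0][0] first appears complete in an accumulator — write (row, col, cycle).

(row, col, cycle) = (0, 2, 2)

RS — PE[0][2] is where C[0][0] collects:
  step 0 · PE0,2: acc=0; fwd→0 fwd↓0
  step 1 · PE0,2: acc=0; fwd→0 fwd↓0
  step 2 · PE0,2: acc=70; fwd→70 fwd↓9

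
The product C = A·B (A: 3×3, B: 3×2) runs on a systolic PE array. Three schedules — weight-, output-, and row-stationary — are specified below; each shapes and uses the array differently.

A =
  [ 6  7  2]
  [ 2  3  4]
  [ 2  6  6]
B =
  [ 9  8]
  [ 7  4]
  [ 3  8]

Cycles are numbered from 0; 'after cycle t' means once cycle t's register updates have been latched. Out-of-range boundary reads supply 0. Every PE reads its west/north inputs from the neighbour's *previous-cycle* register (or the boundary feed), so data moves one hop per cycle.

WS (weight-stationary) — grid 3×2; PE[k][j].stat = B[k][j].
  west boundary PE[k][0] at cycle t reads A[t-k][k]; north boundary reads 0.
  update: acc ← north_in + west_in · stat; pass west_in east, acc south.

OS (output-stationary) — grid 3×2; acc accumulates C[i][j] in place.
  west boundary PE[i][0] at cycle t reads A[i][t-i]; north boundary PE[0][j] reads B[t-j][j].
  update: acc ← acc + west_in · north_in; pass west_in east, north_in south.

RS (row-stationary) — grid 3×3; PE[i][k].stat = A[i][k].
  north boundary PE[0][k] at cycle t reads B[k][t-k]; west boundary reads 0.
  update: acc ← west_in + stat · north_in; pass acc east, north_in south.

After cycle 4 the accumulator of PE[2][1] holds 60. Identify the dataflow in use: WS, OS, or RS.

dataflow = WS

WS [3×2] PE[2][1] across cycles:
  [0] (2,1) acc=0 (h:0 v:0)
  [1] (2,1) acc=0 (h:0 v:0)
  [2] (2,1) acc=0 (h:0 v:0)
  [3] (2,1) acc=92 (h:2 v:92)
  [4] (2,1) acc=60 (h:4 v:60)
OS [3×2] PE[2][1] across cycles:
  [0] (2,1) acc=0 (h:0 v:0)
  [1] (2,1) acc=0 (h:0 v:0)
  [2] (2,1) acc=0 (h:0 v:0)
  [3] (2,1) acc=16 (h:2 v:8)
  [4] (2,1) acc=40 (h:6 v:4)
RS [3×3] PE[2][1] across cycles:
  [0] (2,1) acc=0 (h:0 v:0)
  [1] (2,1) acc=0 (h:0 v:0)
  [2] (2,1) acc=0 (h:0 v:0)
  [3] (2,1) acc=60 (h:60 v:7)
  [4] (2,1) acc=40 (h:40 v:4)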